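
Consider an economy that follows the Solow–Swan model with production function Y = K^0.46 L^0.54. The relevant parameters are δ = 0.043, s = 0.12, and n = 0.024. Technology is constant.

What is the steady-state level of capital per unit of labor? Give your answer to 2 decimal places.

k* = 2.94

Steady state requires s·f(k) = (n + δ)·k, i.e. s·k^α = (n + δ)·k.
Rearranging, k^(1−α) = s / (n + δ).
k^0.54 = 0.12 / (0.024 + 0.043) = 0.12 / 0.067 = 1.7910
k* = 1.7910^(1/0.54) ≈ 2.9424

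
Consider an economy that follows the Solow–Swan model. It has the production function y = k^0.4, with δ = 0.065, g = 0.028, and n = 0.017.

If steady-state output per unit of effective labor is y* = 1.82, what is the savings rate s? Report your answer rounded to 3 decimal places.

s ≈ 0.270

At the steady state, Δk = 0, so s·k^α = (n + g + δ)·k.
Since y* = [s/(n + g + δ)]^(α/(1−α)), we have s/(n + g + δ) = (y*)^((1−α)/α) = 1.82^1.5 = 2.4553.
Therefore s = 2.4553 × (n + g + δ) = 2.4553 × 0.110 = 0.2701.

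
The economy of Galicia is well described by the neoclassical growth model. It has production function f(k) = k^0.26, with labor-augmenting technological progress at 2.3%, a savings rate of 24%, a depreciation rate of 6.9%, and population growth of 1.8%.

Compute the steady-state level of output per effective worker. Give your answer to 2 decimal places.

In steady state, investment equals break-even investment: s·k^α = (n + g + δ)·k.
Dividing both sides by k: k^(1−α) = s / (n + g + δ).
k^0.74 = 0.24 / (0.018 + 0.023 + 0.069) = 0.24 / 0.110 = 2.1818
k* = 2.1818^(1/0.74) ≈ 2.8698
y* = (k*)^α = 2.8698^0.26 ≈ 1.3154

y* = 1.32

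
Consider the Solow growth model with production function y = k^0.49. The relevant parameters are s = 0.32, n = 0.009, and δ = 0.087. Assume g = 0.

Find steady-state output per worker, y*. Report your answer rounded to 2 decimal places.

At the steady state, Δk = 0, so s·k^α = (n + δ)·k.
Rearranging, k^(1−α) = s / (n + δ).
k^0.51 = 0.32 / (0.009 + 0.087) = 0.32 / 0.096 = 3.3333
k* = 3.3333^(1/0.51) ≈ 10.5985
y* = (k*)^α = 10.5985^0.49 ≈ 3.1796

y* ≈ 3.18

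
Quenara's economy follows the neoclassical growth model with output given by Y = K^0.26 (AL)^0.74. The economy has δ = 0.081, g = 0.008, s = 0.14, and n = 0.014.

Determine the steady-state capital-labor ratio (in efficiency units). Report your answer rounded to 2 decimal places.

k* = 1.51

Steady state requires s·f(k) = (n + g + δ)·k, i.e. s·k^α = (n + g + δ)·k.
Dividing both sides by k: k^(1−α) = s / (n + g + δ).
k^0.74 = 0.14 / (0.014 + 0.008 + 0.081) = 0.14 / 0.103 = 1.3592
k* = 1.3592^(1/0.74) ≈ 1.5140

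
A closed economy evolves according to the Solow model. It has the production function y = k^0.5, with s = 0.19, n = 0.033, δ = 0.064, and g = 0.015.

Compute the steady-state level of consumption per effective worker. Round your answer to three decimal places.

c* = 1.374

At the steady state, Δk = 0, so s·k^α = (n + g + δ)·k.
Rearranging, k^(1−α) = s / (n + g + δ).
k^0.5 = 0.19 / (0.033 + 0.015 + 0.064) = 0.19 / 0.112 = 1.6964
k* = 1.6964^(1/0.5) ≈ 2.8778
y* = (k*)^α = 2.8778^0.5 ≈ 1.6964
c* = (1 − s)·y* = (1 − 0.19) × 1.6964 ≈ 1.3741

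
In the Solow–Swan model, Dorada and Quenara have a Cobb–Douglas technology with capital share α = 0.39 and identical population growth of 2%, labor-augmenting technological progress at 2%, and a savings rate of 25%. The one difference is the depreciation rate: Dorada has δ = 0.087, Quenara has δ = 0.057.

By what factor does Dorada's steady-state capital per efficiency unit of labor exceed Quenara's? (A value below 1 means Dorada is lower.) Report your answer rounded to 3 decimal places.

Steady-state k* = [s/(n + g + δ)]^(1/(1−α)), so the ratio is [ (s_D/(n + g + δ)_D) / (s_Q/(n + g + δ)_Q) ]^1.6393.
s_D/(n + g + δ)_D = 0.25/0.127 = 1.9685; s_Q/(n + g + δ)_Q = 0.25/0.097 = 2.5773.
Ratio = (1.9685/2.5773)^1.6393 = 0.7638^1.6393 ≈ 0.6429

ratio ≈ 0.643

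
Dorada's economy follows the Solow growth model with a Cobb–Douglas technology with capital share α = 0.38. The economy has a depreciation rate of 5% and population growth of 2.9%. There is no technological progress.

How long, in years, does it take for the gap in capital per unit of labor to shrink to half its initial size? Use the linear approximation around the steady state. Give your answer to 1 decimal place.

about 14.2 years

Near the steady state the convergence rate is λ = (1 − α)(n + δ).
λ = (1 − 0.38) × 0.079 = 0.62 × 0.079 = 0.04898
Half-life = ln 2 / λ = 0.6931 / 0.04898 ≈ 14.15 years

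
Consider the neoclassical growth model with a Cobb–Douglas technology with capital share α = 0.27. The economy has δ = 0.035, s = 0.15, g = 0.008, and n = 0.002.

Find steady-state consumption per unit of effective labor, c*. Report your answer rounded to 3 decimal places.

Steady state requires s·f(k) = (n + g + δ)·k, i.e. s·k^α = (n + g + δ)·k.
Rearranging, k^(1−α) = s / (n + g + δ).
k^0.73 = 0.15 / (0.002 + 0.008 + 0.035) = 0.15 / 0.045 = 3.3333
k* = 3.3333^(1/0.73) ≈ 5.2031
y* = (k*)^α = 5.2031^0.27 ≈ 1.5610
c* = (1 − s)·y* = (1 − 0.15) × 1.5610 ≈ 1.3269

c* = 1.327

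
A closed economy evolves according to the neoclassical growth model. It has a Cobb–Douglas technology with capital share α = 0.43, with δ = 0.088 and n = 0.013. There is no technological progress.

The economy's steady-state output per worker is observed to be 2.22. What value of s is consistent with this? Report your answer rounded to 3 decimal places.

At the steady state, Δk = 0, so s·k^α = (n + δ)·k.
Since y* = [s/(n + δ)]^(α/(1−α)), we have s/(n + δ) = (y*)^((1−α)/α) = 2.22^1.3256 = 2.8782.
Therefore s = 2.8782 × (n + δ) = 2.8782 × 0.101 = 0.2907.

s ≈ 0.291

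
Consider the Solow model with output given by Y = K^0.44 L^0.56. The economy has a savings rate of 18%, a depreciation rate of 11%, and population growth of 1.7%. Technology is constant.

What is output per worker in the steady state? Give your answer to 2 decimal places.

At the steady state, Δk = 0, so s·k^α = (n + δ)·k.
Dividing both sides by k: k^(1−α) = s / (n + δ).
k^0.56 = 0.18 / (0.017 + 0.110) = 0.18 / 0.127 = 1.4173
k* = 1.4173^(1/0.56) ≈ 1.8641
y* = (k*)^α = 1.8641^0.44 ≈ 1.3152

y* ≈ 1.32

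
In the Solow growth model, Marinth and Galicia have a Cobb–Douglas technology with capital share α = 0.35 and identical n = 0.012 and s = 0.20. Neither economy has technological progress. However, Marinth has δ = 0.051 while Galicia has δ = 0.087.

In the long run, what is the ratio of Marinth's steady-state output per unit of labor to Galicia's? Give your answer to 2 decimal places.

Steady-state y* = [s/(n + δ)]^(α/(1−α)), so the ratio is [ (s_M/(n + δ)_M) / (s_G/(n + δ)_G) ]^0.5385.
s_M/(n + δ)_M = 0.20/0.063 = 3.1746; s_G/(n + δ)_G = 0.20/0.099 = 2.0202.
Ratio = (3.1746/2.0202)^0.5385 = 1.5714^0.5385 ≈ 1.2756

ratio ≈ 1.28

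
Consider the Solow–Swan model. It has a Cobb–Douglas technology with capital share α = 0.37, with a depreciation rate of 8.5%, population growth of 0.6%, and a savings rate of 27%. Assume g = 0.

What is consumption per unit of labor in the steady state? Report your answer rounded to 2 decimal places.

c* ≈ 1.38

At the steady state, Δk = 0, so s·k^α = (n + δ)·k.
Rearranging, k^(1−α) = s / (n + δ).
k^0.63 = 0.27 / (0.006 + 0.085) = 0.27 / 0.091 = 2.9670
k* = 2.9670^(1/0.63) ≈ 5.6197
y* = (k*)^α = 5.6197^0.37 ≈ 1.8941
c* = (1 − s)·y* = (1 − 0.27) × 1.8941 ≈ 1.3827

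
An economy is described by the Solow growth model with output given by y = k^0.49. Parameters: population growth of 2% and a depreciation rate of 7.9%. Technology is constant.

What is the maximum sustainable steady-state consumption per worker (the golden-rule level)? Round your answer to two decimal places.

c_gold ≈ 2.37

At the golden rule, f'(k) = n + δ, so α·k^(α−1) = n + δ and k_gold = (α/(n + δ))^(1/(1−α)).
k_gold = (0.49/0.099)^(1/0.51) = 4.9495^1.9608 ≈ 23.0089
c_gold = f(k_gold) − (n + δ)·k_gold = 4.6487 − 0.099×23.0089 ≈ 2.3708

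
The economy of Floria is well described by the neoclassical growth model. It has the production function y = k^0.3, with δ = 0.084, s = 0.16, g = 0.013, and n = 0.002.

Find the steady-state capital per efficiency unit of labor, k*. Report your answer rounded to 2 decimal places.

k* = 1.99

At the steady state, Δk = 0, so s·k^α = (n + g + δ)·k.
Dividing both sides by k: k^(1−α) = s / (n + g + δ).
k^0.7 = 0.16 / (0.002 + 0.013 + 0.084) = 0.16 / 0.099 = 1.6162
k* = 1.6162^(1/0.7) ≈ 1.9854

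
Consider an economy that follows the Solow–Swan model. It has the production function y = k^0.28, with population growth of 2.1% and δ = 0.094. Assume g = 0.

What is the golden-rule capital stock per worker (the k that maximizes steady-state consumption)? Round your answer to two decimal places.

The golden rule sets f'(k) = n + δ, i.e. α·k^(α−1) = n + δ.
So k^(1−α) = α / (n + δ) = 0.28 / 0.115 = 2.4348.
k_gold = 2.4348^(1/0.72) ≈ 3.4416

k_gold ≈ 3.44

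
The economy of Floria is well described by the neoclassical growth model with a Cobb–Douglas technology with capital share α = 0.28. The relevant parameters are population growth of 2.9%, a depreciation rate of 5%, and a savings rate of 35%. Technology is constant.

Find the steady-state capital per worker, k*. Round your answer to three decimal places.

Steady state requires s·f(k) = (n + δ)·k, i.e. s·k^α = (n + δ)·k.
Rearranging, k^(1−α) = s / (n + δ).
k^0.72 = 0.35 / (0.029 + 0.050) = 0.35 / 0.079 = 4.4304
k* = 4.4304^(1/0.72) ≈ 7.9038

k* = 7.904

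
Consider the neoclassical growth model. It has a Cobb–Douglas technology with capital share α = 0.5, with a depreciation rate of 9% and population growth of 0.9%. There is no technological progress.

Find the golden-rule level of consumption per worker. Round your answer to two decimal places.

c_gold ≈ 2.53

At the golden rule, f'(k) = n + δ, so α·k^(α−1) = n + δ and k_gold = (α/(n + δ))^(1/(1−α)).
k_gold = (0.5/0.099)^(1/0.5) = 5.0505^2 ≈ 25.5076
c_gold = f(k_gold) − (n + δ)·k_gold = 5.0505 − 0.099×25.5076 ≈ 2.5252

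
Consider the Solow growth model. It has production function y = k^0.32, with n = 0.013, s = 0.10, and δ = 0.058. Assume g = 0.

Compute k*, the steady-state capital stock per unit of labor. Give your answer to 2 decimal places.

In steady state, investment equals break-even investment: s·k^α = (n + δ)·k.
Dividing both sides by k: k^(1−α) = s / (n + δ).
k^0.68 = 0.10 / (0.013 + 0.058) = 0.10 / 0.071 = 1.4085
k* = 1.4085^(1/0.68) ≈ 1.6549

k* ≈ 1.65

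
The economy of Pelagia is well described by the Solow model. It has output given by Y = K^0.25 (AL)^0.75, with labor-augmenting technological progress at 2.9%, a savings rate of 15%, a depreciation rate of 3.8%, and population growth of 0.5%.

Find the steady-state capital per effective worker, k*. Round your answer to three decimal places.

In steady state, investment equals break-even investment: s·k^α = (n + g + δ)·k.
Dividing both sides by k: k^(1−α) = s / (n + g + δ).
k^0.75 = 0.15 / (0.005 + 0.029 + 0.038) = 0.15 / 0.072 = 2.0833
k* = 2.0833^(1/0.75) ≈ 2.6607

k* ≈ 2.661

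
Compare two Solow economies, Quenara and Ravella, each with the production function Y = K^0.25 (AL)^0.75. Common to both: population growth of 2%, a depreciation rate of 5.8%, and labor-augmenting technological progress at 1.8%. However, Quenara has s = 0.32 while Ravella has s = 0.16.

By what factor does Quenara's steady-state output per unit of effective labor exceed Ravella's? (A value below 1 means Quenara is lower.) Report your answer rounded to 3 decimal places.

Steady-state y* = [s/(n + g + δ)]^(α/(1−α)), so the ratio is [ (s_Q/(n + g + δ)_Q) / (s_R/(n + g + δ)_R) ]^0.3333.
s_Q/(n + g + δ)_Q = 0.32/0.096 = 3.3333; s_R/(n + g + δ)_R = 0.16/0.096 = 1.6667.
Ratio = (3.3333/1.6667)^0.3333 = 1.9999^0.3333 ≈ 1.2599

ratio ≈ 1.260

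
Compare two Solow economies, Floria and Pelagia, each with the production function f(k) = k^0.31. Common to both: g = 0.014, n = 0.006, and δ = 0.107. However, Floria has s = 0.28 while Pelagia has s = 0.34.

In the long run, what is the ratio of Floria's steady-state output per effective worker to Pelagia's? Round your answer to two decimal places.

y*_F / y*_P ≈ 0.92

Steady-state y* = [s/(n + g + δ)]^(α/(1−α)), so the ratio is [ (s_F/(n + g + δ)_F) / (s_P/(n + g + δ)_P) ]^0.4493.
s_F/(n + g + δ)_F = 0.28/0.127 = 2.2047; s_P/(n + g + δ)_P = 0.34/0.127 = 2.6772.
Ratio = (2.2047/2.6772)^0.4493 = 0.8235^0.4493 ≈ 0.9164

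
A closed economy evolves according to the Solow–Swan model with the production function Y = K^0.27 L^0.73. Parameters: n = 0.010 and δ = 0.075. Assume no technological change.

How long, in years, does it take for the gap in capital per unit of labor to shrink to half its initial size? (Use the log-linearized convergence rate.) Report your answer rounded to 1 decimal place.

about 11.2 years

Near the steady state the convergence rate is λ = (1 − α)(n + δ).
λ = (1 − 0.27) × 0.085 = 0.73 × 0.085 = 0.06205
Half-life = ln 2 / λ = 0.6931 / 0.06205 ≈ 11.17 years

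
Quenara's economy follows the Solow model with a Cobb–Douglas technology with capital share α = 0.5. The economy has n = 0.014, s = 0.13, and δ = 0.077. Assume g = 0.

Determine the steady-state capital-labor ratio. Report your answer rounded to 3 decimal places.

In steady state, investment equals break-even investment: s·k^α = (n + δ)·k.
Dividing both sides by k: k^(1−α) = s / (n + δ).
k^0.5 = 0.13 / (0.014 + 0.077) = 0.13 / 0.091 = 1.4286
k* = 1.4286^(1/0.5) ≈ 2.0409

k* = 2.041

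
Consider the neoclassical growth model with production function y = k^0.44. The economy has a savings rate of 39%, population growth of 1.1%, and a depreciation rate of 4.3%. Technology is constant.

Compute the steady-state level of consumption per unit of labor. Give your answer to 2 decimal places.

Steady state requires s·f(k) = (n + δ)·k, i.e. s·k^α = (n + δ)·k.
Dividing both sides by k: k^(1−α) = s / (n + δ).
k^0.56 = 0.39 / (0.011 + 0.043) = 0.39 / 0.054 = 7.2222
k* = 7.2222^(1/0.56) ≈ 34.1459
y* = (k*)^α = 34.1459^0.44 ≈ 4.7279
c* = (1 − s)·y* = (1 − 0.39) × 4.7279 ≈ 2.8840

c* ≈ 2.88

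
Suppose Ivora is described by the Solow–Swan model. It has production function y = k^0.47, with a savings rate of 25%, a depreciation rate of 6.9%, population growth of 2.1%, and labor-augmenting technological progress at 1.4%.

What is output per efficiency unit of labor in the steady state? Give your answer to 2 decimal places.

y* ≈ 2.18

Steady state requires s·f(k) = (n + g + δ)·k, i.e. s·k^α = (n + g + δ)·k.
Dividing both sides by k: k^(1−α) = s / (n + g + δ).
k^0.53 = 0.25 / (0.021 + 0.014 + 0.069) = 0.25 / 0.104 = 2.4038
k* = 2.4038^(1/0.53) ≈ 5.2321
y* = (k*)^α = 5.2321^0.47 ≈ 2.1766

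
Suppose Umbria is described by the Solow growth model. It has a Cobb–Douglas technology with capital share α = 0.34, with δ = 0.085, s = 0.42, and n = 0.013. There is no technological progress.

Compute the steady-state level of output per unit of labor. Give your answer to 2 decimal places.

At the steady state, Δk = 0, so s·k^α = (n + δ)·k.
Dividing both sides by k: k^(1−α) = s / (n + δ).
k^0.66 = 0.42 / (0.013 + 0.085) = 0.42 / 0.098 = 4.2857
k* = 4.2857^(1/0.66) ≈ 9.0700
y* = (k*)^α = 9.0700^0.34 ≈ 2.1163

y* ≈ 2.12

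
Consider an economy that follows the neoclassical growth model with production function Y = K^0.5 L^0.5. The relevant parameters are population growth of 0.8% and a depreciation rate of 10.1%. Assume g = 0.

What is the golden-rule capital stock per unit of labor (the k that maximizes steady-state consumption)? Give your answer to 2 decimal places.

The golden rule sets f'(k) = n + δ, i.e. α·k^(α−1) = n + δ.
So k^(1−α) = α / (n + δ) = 0.5 / 0.109 = 4.5872.
k_gold = 4.5872^(1/0.5) ≈ 21.0424

k_gold ≈ 21.04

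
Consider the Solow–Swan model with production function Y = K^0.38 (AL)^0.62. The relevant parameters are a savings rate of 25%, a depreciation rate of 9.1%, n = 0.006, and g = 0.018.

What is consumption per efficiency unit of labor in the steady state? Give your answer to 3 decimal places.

c* = 1.207

At the steady state, Δk = 0, so s·k^α = (n + g + δ)·k.
Dividing both sides by k: k^(1−α) = s / (n + g + δ).
k^0.62 = 0.25 / (0.006 + 0.018 + 0.091) = 0.25 / 0.115 = 2.1739
k* = 2.1739^(1/0.62) ≈ 3.4989
y* = (k*)^α = 3.4989^0.38 ≈ 1.6095
c* = (1 − s)·y* = (1 − 0.25) × 1.6095 ≈ 1.2071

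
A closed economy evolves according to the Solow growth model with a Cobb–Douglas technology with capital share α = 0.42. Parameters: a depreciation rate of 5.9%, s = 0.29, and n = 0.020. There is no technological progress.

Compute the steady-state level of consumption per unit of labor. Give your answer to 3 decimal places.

Steady state requires s·f(k) = (n + δ)·k, i.e. s·k^α = (n + δ)·k.
Rearranging, k^(1−α) = s / (n + δ).
k^0.58 = 0.29 / (0.020 + 0.059) = 0.29 / 0.079 = 3.6709
k* = 3.6709^(1/0.58) ≈ 9.4134
y* = (k*)^α = 9.4134^0.42 ≈ 2.5643
c* = (1 − s)·y* = (1 − 0.29) × 2.5643 ≈ 1.8207

c* ≈ 1.821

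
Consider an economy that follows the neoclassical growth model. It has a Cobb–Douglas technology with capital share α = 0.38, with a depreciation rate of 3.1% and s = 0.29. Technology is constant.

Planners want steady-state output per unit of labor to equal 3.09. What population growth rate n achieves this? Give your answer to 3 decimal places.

In steady state, investment equals break-even investment: s·k^α = (n + δ)·k.
Since y* = [s/(n + δ)]^(α/(1−α)), we have s/(n + δ) = (y*)^((1−α)/α) = 3.09^1.6316 = 6.3011.
Therefore n + δ = s / 6.3011 = 0.29 / 6.3011 = 0.0460, so n = 0.0460 − 0.031 = 0.0150.

n ≈ 0.015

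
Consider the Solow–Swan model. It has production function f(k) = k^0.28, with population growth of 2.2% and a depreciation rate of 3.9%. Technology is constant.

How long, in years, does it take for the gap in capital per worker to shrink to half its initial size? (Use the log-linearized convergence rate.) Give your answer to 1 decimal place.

Near the steady state the convergence rate is λ = (1 − α)(n + δ).
λ = (1 − 0.28) × 0.061 = 0.72 × 0.061 = 0.04392
Half-life = ln 2 / λ = 0.6931 / 0.04392 ≈ 15.78 years

half-life ≈ 15.8 years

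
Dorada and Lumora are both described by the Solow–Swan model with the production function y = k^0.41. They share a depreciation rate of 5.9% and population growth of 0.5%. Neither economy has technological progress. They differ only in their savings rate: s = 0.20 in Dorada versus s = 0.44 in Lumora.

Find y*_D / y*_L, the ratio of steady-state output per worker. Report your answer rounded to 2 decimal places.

Steady-state y* = [s/(n + δ)]^(α/(1−α)), so the ratio is [ (s_D/(n + δ)_D) / (s_L/(n + δ)_L) ]^0.6949.
s_D/(n + δ)_D = 0.20/0.064 = 3.1250; s_L/(n + δ)_L = 0.44/0.064 = 6.8750.
Ratio = (3.1250/6.8750)^0.6949 = 0.4545^0.6949 ≈ 0.5781

ratio ≈ 0.58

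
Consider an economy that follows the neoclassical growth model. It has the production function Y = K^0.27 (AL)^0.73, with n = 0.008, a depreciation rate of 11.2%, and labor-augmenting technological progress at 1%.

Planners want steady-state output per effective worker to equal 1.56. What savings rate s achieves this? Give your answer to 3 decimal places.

At the steady state, Δk = 0, so s·k^α = (n + g + δ)·k.
Since y* = [s/(n + g + δ)]^(α/(1−α)), we have s/(n + g + δ) = (y*)^((1−α)/α) = 1.56^2.7037 = 3.3278.
Therefore s = 3.3278 × (n + g + δ) = 3.3278 × 0.130 = 0.4326.

s ≈ 0.433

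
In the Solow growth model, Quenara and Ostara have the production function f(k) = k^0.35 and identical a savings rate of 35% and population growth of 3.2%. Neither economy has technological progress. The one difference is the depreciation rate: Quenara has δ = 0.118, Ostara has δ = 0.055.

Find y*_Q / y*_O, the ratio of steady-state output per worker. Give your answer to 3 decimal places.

Steady-state y* = [s/(n + δ)]^(α/(1−α)), so the ratio is [ (s_Q/(n + δ)_Q) / (s_O/(n + δ)_O) ]^0.5385.
s_Q/(n + δ)_Q = 0.35/0.150 = 2.3333; s_O/(n + δ)_O = 0.35/0.087 = 4.0230.
Ratio = (2.3333/4.0230)^0.5385 = 0.5800^0.5385 ≈ 0.7458

y*_Q / y*_O ≈ 0.746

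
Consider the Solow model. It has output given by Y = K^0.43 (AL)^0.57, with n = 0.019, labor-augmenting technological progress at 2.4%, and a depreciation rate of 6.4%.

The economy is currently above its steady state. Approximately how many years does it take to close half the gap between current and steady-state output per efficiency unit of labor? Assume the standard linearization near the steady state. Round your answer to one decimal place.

Near the steady state the convergence rate is λ = (1 − α)(n + g + δ).
λ = (1 − 0.43) × 0.107 = 0.57 × 0.107 = 0.06099
Half-life = ln 2 / λ = 0.6931 / 0.06099 ≈ 11.36 years

half-life ≈ 11.4 years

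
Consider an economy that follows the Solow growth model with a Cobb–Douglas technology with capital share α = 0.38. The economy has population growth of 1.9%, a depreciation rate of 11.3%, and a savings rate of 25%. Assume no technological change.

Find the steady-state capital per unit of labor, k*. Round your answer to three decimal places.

k* = 2.801

At the steady state, Δk = 0, so s·k^α = (n + δ)·k.
Dividing both sides by k: k^(1−α) = s / (n + δ).
k^0.62 = 0.25 / (0.019 + 0.113) = 0.25 / 0.132 = 1.8939
k* = 1.8939^(1/0.62) ≈ 2.8012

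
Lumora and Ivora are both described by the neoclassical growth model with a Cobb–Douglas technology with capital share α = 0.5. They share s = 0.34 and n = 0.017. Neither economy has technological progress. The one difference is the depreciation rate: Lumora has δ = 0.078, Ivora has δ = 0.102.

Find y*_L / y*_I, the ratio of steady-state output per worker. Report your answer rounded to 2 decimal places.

y*_L / y*_I ≈ 1.25

Steady-state y* = [s/(n + δ)]^(α/(1−α)), so the ratio is [ (s_L/(n + δ)_L) / (s_I/(n + δ)_I) ]^1.
s_L/(n + δ)_L = 0.34/0.095 = 3.5789; s_I/(n + δ)_I = 0.34/0.119 = 2.8571.
Ratio = (3.5789/2.8571)^1 = 1.2526^1 ≈ 1.2526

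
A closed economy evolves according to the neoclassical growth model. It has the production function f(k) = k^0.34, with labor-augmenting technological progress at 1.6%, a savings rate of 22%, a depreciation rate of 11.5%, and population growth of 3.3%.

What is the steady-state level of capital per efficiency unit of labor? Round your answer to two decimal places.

k* = 1.56

Steady state requires s·f(k) = (n + g + δ)·k, i.e. s·k^α = (n + g + δ)·k.
Rearranging, k^(1−α) = s / (n + g + δ).
k^0.66 = 0.22 / (0.033 + 0.016 + 0.115) = 0.22 / 0.164 = 1.3415
k* = 1.3415^(1/0.66) ≈ 1.5607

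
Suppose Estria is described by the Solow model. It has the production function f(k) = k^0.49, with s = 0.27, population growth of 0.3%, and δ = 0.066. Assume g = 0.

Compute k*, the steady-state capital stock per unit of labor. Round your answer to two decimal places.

k* ≈ 14.51

In steady state, investment equals break-even investment: s·k^α = (n + δ)·k.
Dividing both sides by k: k^(1−α) = s / (n + δ).
k^0.51 = 0.27 / (0.003 + 0.066) = 0.27 / 0.069 = 3.9130
k* = 3.9130^(1/0.51) ≈ 14.5139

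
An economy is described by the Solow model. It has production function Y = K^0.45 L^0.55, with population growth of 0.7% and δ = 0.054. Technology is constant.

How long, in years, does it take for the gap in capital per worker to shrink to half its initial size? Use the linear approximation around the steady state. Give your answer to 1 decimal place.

Near the steady state the convergence rate is λ = (1 − α)(n + δ).
λ = (1 − 0.45) × 0.061 = 0.55 × 0.061 = 0.03355
Half-life = ln 2 / λ = 0.6931 / 0.03355 ≈ 20.66 years

half-life ≈ 20.7 years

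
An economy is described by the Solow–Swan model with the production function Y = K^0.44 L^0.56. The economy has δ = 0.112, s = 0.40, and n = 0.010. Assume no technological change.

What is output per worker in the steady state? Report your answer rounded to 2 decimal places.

y* ≈ 2.54

Steady state requires s·f(k) = (n + δ)·k, i.e. s·k^α = (n + δ)·k.
Dividing both sides by k: k^(1−α) = s / (n + δ).
k^0.56 = 0.40 / (0.010 + 0.112) = 0.40 / 0.122 = 3.2787
k* = 3.2787^(1/0.56) ≈ 8.3348
y* = (k*)^α = 8.3348^0.44 ≈ 2.5421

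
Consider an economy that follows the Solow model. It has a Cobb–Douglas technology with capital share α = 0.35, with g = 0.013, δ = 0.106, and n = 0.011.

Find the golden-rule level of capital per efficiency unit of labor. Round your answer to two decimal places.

The golden rule sets f'(k) = n + g + δ, i.e. α·k^(α−1) = n + g + δ.
So k^(1−α) = α / (n + g + δ) = 0.35 / 0.130 = 2.6923.
k_gold = 2.6923^(1/0.65) ≈ 4.5891

k_gold ≈ 4.59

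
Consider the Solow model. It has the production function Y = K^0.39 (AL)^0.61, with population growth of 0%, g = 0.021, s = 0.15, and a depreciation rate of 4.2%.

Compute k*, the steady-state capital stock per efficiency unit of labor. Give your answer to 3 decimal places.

Steady state requires s·f(k) = (n + g + δ)·k, i.e. s·k^α = (n + g + δ)·k.
Rearranging, k^(1−α) = s / (n + g + δ).
k^0.61 = 0.15 / (0.000 + 0.021 + 0.042) = 0.15 / 0.063 = 2.3810
k* = 2.3810^(1/0.61) ≈ 4.1461

k* = 4.146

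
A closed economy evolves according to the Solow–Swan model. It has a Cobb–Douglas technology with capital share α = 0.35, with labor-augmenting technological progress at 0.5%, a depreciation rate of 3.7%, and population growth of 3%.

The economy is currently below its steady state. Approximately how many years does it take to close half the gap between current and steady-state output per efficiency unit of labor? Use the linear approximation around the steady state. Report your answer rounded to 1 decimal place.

Near the steady state the convergence rate is λ = (1 − α)(n + g + δ).
λ = (1 − 0.35) × 0.072 = 0.65 × 0.072 = 0.0468
Half-life = ln 2 / λ = 0.6931 / 0.0468 ≈ 14.81 years

about 14.8 years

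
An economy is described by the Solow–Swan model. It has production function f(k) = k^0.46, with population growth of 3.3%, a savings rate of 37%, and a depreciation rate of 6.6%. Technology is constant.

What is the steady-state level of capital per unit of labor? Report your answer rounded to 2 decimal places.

k* ≈ 11.49

In steady state, investment equals break-even investment: s·k^α = (n + δ)·k.
Rearranging, k^(1−α) = s / (n + δ).
k^0.54 = 0.37 / (0.033 + 0.066) = 0.37 / 0.099 = 3.7374
k* = 3.7374^(1/0.54) ≈ 11.4898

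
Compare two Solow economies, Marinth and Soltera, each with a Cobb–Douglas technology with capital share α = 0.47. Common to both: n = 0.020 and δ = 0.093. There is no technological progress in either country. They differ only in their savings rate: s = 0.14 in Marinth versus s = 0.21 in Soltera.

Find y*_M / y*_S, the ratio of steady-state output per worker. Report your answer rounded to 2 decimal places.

ratio ≈ 0.70

Steady-state y* = [s/(n + δ)]^(α/(1−α)), so the ratio is [ (s_M/(n + δ)_M) / (s_S/(n + δ)_S) ]^0.8868.
s_M/(n + δ)_M = 0.14/0.113 = 1.2389; s_S/(n + δ)_S = 0.21/0.113 = 1.8584.
Ratio = (1.2389/1.8584)^0.8868 = 0.6666^0.8868 ≈ 0.6979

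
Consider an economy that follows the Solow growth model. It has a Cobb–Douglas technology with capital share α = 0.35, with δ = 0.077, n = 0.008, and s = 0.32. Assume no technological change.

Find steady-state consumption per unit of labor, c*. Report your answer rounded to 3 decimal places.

Steady state requires s·f(k) = (n + δ)·k, i.e. s·k^α = (n + δ)·k.
Rearranging, k^(1−α) = s / (n + δ).
k^0.65 = 0.32 / (0.008 + 0.077) = 0.32 / 0.085 = 3.7647
k* = 3.7647^(1/0.65) ≈ 7.6867
y* = (k*)^α = 7.6867^0.35 ≈ 2.0418
c* = (1 − s)·y* = (1 − 0.32) × 2.0418 ≈ 1.3884

c* = 1.388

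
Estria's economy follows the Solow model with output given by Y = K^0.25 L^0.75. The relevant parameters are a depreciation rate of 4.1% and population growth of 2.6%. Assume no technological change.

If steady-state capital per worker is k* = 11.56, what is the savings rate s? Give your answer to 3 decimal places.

In steady state, investment equals break-even investment: s·k^α = (n + δ)·k.
So s / (n + δ) = (k*)^(1−α) = 11.56^0.75 = 6.2693.
Therefore s = 6.2693 × (n + δ) = 6.2693 × 0.067 = 0.4200.

s ≈ 0.420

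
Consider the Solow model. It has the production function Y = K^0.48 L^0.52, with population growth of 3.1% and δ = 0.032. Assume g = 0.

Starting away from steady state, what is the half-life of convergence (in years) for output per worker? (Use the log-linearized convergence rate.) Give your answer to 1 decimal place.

half-life ≈ 21.2 years

Near the steady state the convergence rate is λ = (1 − α)(n + δ).
λ = (1 − 0.48) × 0.063 = 0.52 × 0.063 = 0.03276
Half-life = ln 2 / λ = 0.6931 / 0.03276 ≈ 21.16 years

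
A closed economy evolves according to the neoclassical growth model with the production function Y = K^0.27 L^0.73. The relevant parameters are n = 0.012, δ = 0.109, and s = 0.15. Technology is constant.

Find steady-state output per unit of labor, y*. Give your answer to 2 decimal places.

y* = 1.08

At the steady state, Δk = 0, so s·k^α = (n + δ)·k.
Dividing both sides by k: k^(1−α) = s / (n + δ).
k^0.73 = 0.15 / (0.012 + 0.109) = 0.15 / 0.121 = 1.2397
k* = 1.2397^(1/0.73) ≈ 1.3422
y* = (k*)^α = 1.3422^0.27 ≈ 1.0827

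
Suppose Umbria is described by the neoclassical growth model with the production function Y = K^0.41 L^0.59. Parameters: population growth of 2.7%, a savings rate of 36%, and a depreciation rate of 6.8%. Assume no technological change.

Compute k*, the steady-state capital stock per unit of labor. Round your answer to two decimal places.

Steady state requires s·f(k) = (n + δ)·k, i.e. s·k^α = (n + δ)·k.
Dividing both sides by k: k^(1−α) = s / (n + δ).
k^0.59 = 0.36 / (0.027 + 0.068) = 0.36 / 0.095 = 3.7895
k* = 3.7895^(1/0.59) ≈ 9.5642

k* = 9.56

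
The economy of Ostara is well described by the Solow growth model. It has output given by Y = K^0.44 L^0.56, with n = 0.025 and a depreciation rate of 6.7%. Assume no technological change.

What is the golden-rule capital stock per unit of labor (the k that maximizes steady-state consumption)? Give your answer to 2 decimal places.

The golden rule sets f'(k) = n + δ, i.e. α·k^(α−1) = n + δ.
So k^(1−α) = α / (n + δ) = 0.44 / 0.092 = 4.7826.
k_gold = 4.7826^(1/0.56) ≈ 16.3563

k_gold ≈ 16.36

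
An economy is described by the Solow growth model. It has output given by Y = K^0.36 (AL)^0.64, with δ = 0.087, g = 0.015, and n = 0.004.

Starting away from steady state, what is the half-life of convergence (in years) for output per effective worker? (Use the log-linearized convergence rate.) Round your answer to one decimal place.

t_½ ≈ 10.2 years

Near the steady state the convergence rate is λ = (1 − α)(n + g + δ).
λ = (1 − 0.36) × 0.106 = 0.64 × 0.106 = 0.06784
Half-life = ln 2 / λ = 0.6931 / 0.06784 ≈ 10.22 years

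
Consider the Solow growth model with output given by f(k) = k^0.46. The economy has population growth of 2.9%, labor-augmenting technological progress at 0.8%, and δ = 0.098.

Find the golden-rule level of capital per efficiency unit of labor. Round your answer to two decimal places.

The golden rule sets f'(k) = n + g + δ, i.e. α·k^(α−1) = n + g + δ.
So k^(1−α) = α / (n + g + δ) = 0.46 / 0.135 = 3.4074.
k_gold = 3.4074^(1/0.54) ≈ 9.6821

k_gold ≈ 9.68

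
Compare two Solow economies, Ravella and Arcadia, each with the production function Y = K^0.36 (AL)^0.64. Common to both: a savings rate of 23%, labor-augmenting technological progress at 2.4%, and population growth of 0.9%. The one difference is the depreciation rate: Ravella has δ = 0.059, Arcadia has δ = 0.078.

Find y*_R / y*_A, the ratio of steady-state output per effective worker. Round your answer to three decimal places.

Steady-state y* = [s/(n + g + δ)]^(α/(1−α)), so the ratio is [ (s_R/(n + g + δ)_R) / (s_A/(n + g + δ)_A) ]^0.5625.
s_R/(n + g + δ)_R = 0.23/0.092 = 2.5000; s_A/(n + g + δ)_A = 0.23/0.111 = 2.0721.
Ratio = (2.5000/2.0721)^0.5625 = 1.2065^0.5625 ≈ 1.1114

ratio ≈ 1.111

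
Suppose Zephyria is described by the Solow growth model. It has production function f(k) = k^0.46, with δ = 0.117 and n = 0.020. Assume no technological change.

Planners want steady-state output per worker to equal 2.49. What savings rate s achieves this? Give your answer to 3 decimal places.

s ≈ 0.400

In steady state, investment equals break-even investment: s·k^α = (n + δ)·k.
Since y* = [s/(n + δ)]^(α/(1−α)), we have s/(n + δ) = (y*)^((1−α)/α) = 2.49^1.1739 = 2.9181.
Therefore s = 2.9181 × (n + δ) = 2.9181 × 0.137 = 0.3998.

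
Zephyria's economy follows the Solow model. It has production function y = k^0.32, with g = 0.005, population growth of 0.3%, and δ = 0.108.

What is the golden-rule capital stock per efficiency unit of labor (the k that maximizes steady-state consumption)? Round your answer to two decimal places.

k_gold ≈ 4.45

The golden rule sets f'(k) = n + g + δ, i.e. α·k^(α−1) = n + g + δ.
So k^(1−α) = α / (n + g + δ) = 0.32 / 0.116 = 2.7586.
k_gold = 2.7586^(1/0.68) ≈ 4.4470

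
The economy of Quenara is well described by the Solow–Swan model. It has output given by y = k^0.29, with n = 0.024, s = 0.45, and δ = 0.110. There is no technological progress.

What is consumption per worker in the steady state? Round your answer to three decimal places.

c* = 0.902

Steady state requires s·f(k) = (n + δ)·k, i.e. s·k^α = (n + δ)·k.
Rearranging, k^(1−α) = s / (n + δ).
k^0.71 = 0.45 / (0.024 + 0.110) = 0.45 / 0.134 = 3.3582
k* = 3.3582^(1/0.71) ≈ 5.5080
y* = (k*)^α = 5.5080^0.29 ≈ 1.6402
c* = (1 − s)·y* = (1 − 0.45) × 1.6402 ≈ 0.9021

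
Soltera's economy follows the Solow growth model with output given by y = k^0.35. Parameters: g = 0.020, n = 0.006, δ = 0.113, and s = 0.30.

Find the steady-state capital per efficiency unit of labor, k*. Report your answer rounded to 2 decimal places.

k* ≈ 3.27

Steady state requires s·f(k) = (n + g + δ)·k, i.e. s·k^α = (n + g + δ)·k.
Dividing both sides by k: k^(1−α) = s / (n + g + δ).
k^0.65 = 0.30 / (0.006 + 0.020 + 0.113) = 0.30 / 0.139 = 2.1583
k* = 2.1583^(1/0.65) ≈ 3.2660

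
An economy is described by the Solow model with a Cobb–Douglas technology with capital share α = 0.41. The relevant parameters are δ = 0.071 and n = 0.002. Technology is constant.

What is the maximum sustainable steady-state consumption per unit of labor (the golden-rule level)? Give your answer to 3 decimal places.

At the golden rule, f'(k) = n + δ, so α·k^(α−1) = n + δ and k_gold = (α/(n + δ))^(1/(1−α)).
k_gold = (0.41/0.073)^(1/0.59) = 5.6164^1.6949 ≈ 18.6319
c_gold = f(k_gold) − (n + δ)·k_gold = 3.3175 − 0.073×18.6319 ≈ 1.9574

c_gold ≈ 1.957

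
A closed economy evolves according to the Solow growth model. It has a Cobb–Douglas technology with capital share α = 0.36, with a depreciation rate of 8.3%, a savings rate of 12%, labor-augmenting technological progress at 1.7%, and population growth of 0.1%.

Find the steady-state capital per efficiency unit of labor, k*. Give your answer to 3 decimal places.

k* = 1.309

In steady state, investment equals break-even investment: s·k^α = (n + g + δ)·k.
Rearranging, k^(1−α) = s / (n + g + δ).
k^0.64 = 0.12 / (0.001 + 0.017 + 0.083) = 0.12 / 0.101 = 1.1881
k* = 1.1881^(1/0.64) ≈ 1.3091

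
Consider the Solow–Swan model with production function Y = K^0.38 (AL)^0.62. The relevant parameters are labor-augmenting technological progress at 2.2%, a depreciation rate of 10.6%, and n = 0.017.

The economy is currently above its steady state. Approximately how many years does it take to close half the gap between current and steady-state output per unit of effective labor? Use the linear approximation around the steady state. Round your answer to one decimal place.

Near the steady state the convergence rate is λ = (1 − α)(n + g + δ).
λ = (1 − 0.38) × 0.145 = 0.62 × 0.145 = 0.0899
Half-life = ln 2 / λ = 0.6931 / 0.0899 ≈ 7.71 years

about 7.7 years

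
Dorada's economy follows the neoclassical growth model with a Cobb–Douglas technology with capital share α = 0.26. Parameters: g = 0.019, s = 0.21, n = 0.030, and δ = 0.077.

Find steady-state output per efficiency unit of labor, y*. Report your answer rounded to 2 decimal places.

y* = 1.20

Steady state requires s·f(k) = (n + g + δ)·k, i.e. s·k^α = (n + g + δ)·k.
Rearranging, k^(1−α) = s / (n + g + δ).
k^0.74 = 0.21 / (0.030 + 0.019 + 0.077) = 0.21 / 0.126 = 1.6667
k* = 1.6667^(1/0.74) ≈ 1.9944
y* = (k*)^α = 1.9944^0.26 ≈ 1.1966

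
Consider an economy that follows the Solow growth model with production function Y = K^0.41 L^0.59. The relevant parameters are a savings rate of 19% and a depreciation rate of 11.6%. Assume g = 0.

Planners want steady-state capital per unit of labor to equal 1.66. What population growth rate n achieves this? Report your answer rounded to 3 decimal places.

In steady state, investment equals break-even investment: s·k^α = (n + δ)·k.
So s / (n + δ) = (k*)^(1−α) = 1.66^0.59 = 1.3485.
Therefore n + δ = s / 1.3485 = 0.19 / 1.3485 = 0.1409, so n = 0.1409 − 0.116 = 0.0249.

n ≈ 0.025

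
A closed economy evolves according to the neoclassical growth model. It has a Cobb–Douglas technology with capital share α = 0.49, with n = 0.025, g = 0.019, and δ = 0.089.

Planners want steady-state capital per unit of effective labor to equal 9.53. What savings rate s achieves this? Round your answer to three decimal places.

In steady state, investment equals break-even investment: s·k^α = (n + g + δ)·k.
So s / (n + g + δ) = (k*)^(1−α) = 9.53^0.51 = 3.1575.
Therefore s = 3.1575 × (n + g + δ) = 3.1575 × 0.133 = 0.4199.

s ≈ 0.420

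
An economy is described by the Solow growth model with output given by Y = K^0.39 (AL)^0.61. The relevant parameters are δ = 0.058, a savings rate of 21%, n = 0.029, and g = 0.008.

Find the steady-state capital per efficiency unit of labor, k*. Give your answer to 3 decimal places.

k* = 3.671

At the steady state, Δk = 0, so s·k^α = (n + g + δ)·k.
Rearranging, k^(1−α) = s / (n + g + δ).
k^0.61 = 0.21 / (0.029 + 0.008 + 0.058) = 0.21 / 0.095 = 2.2105
k* = 2.2105^(1/0.61) ≈ 3.6706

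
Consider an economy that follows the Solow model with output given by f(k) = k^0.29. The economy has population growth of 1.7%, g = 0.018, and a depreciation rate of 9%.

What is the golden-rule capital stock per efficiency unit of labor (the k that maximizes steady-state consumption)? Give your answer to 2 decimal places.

k_gold ≈ 3.27

The golden rule sets f'(k) = n + g + δ, i.e. α·k^(α−1) = n + g + δ.
So k^(1−α) = α / (n + g + δ) = 0.29 / 0.125 = 2.3200.
k_gold = 2.3200^(1/0.71) ≈ 3.2717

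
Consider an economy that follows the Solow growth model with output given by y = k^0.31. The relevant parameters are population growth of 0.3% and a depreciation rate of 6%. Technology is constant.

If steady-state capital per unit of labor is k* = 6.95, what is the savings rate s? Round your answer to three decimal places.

At the steady state, Δk = 0, so s·k^α = (n + δ)·k.
So s / (n + δ) = (k*)^(1−α) = 6.95^0.69 = 3.8104.
Therefore s = 3.8104 × (n + δ) = 3.8104 × 0.063 = 0.2401.

s ≈ 0.240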